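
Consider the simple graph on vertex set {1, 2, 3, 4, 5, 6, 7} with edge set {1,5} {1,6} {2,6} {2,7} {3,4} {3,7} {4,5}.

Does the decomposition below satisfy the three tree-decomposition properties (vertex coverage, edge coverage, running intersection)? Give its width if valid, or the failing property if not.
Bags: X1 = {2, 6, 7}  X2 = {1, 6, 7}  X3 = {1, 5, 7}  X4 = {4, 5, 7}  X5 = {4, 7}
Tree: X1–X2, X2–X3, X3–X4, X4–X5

No — vertex 3 appears in no bag.

A tree decomposition must satisfy three properties: every vertex lies in some bag; for every edge, both endpoints lie together in some bag; and for every vertex, the bags containing it form a connected subtree. Here vertex 3 appears in no bag, so the decomposition is invalid.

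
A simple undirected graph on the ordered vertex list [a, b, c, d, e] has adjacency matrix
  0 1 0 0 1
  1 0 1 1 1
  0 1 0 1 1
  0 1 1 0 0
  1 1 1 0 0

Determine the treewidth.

2

A width-2 tree decomposition is:
Bags: B1 = {b, c, d}  B2 = {b, c, e}  B3 = {a, b, e}
Tree: B1–B2, B2–B3
Every bag has size at most 3, so the width is 3 − 1 = 2 and tw(G) ≤ 2. For the lower bound, the 3 vertices {b, c, d} are pairwise adjacent, and any tree decomposition puts a clique entirely inside one bag — forcing width ≥ 2. Hence tw(G) = 2 exactly.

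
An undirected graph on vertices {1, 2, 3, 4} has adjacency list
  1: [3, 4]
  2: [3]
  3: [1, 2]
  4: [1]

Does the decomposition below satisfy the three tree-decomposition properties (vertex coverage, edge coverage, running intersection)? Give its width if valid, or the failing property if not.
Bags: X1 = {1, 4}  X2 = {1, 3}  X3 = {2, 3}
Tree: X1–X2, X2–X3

Checking the three conditions: (i) the bags cover all of {1, 2, 3, 4}; (ii) for each edge, some bag contains both endpoints; (iii) the bags containing any fixed vertex form a subtree. All hold, so the decomposition is valid with width 2 − 1 = 1.

Yes; width 1.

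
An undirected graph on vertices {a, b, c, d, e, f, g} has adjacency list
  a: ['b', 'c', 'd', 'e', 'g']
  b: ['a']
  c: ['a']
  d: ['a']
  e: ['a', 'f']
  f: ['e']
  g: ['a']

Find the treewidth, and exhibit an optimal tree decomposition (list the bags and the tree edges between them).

Treewidth 1.
One such decomposition:
Bags: B1 = {a, c}  B2 = {a, d}  B3 = {a, g}  B4 = {a, e}  B5 = {e, f}  B6 = {a, b}
Tree: B1–B2, B1–B3, B2–B4, B4–B5, B2–B6

Every bag has size at most 2, so the width is 2 − 1 = 1 and tw(G) ≤ 1. Any graph with an edge has treewidth ≥ 1, and G has the edge a–c. The upper and lower bounds meet at 1, so that is the treewidth.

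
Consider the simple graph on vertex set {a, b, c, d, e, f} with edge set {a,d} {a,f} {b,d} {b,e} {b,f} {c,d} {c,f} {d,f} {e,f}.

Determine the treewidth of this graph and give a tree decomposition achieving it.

Each bag holds 3 vertices, so the decomposition has width 2, which upper-bounds the treewidth. Conversely, {c, d, f} is a clique of size 3, and the vertices of any clique must share a bag in every tree decomposition; so some bag has ≥ 3 vertices and tw(G) ≥ 2. Combining the bounds, tw(G) = 2.

Treewidth 2.
One optimal decomposition is:
Bags: B1 = {c, d, f}  B2 = {a, d, f}  B3 = {b, d, f}  B4 = {b, e, f}
Tree: B1–B2, B2–B3, B3–B4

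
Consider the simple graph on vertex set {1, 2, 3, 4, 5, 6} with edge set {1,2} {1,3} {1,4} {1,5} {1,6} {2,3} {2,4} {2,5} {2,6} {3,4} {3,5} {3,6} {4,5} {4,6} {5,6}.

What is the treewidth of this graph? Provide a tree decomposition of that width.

With just one bag of size 6, the width is 6 − 1 = 5, so tw(G) ≤ 5. On the other hand G contains the 6-clique {1, 2, 3, 4, 5, 6}. A clique must lie in a single bag of any decomposition, so no decomposition can have width below 5. Combining the bounds, tw(G) = 5.

Treewidth 5.
One optimal decomposition is:
Bags: B1 = {1, 2, 3, 4, 5, 6}
Tree: (single bag)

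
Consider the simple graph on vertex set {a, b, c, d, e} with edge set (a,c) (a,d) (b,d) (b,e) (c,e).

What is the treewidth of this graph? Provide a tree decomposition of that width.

Each bag holds 3 vertices, so the decomposition has width 2, which upper-bounds the treewidth. The edges c–a–d–b–e–c form a cycle, so G is not a tree and its treewidth is at least 2. Hence tw(G) = 2 exactly.

Treewidth 2.
One optimal decomposition is:
Bags: B1 = {a, c, d}  B2 = {b, c, d}  B3 = {b, c, e}
Tree: B1–B2, B2–B3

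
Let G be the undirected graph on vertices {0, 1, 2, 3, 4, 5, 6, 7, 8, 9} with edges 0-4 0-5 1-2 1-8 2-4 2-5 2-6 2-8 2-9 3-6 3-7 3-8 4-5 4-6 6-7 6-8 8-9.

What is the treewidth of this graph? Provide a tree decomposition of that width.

Each bag holds 3 vertices, so the decomposition has width 2, which upper-bounds the treewidth. For the lower bound, the 3 vertices {0, 4, 5} are pairwise adjacent, and any tree decomposition puts a clique entirely inside one bag — forcing width ≥ 2. Hence tw(G) = 2 exactly.

Treewidth 2.
One such decomposition:
Bags: B1 = {2, 8, 9}  B2 = {2, 6, 8}  B3 = {2, 4, 6}  B4 = {1, 2, 8}  B5 = {2, 4, 5}  B6 = {3, 6, 8}  B7 = {0, 4, 5}  B8 = {3, 6, 7}
Tree: B1–B2, B2–B3, B2–B4, B3–B5, B2–B6, B5–B7, B6–B8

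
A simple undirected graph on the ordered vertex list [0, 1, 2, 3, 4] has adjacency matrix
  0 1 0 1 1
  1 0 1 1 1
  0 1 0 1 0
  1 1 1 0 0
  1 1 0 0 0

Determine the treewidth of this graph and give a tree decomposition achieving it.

Each bag holds 3 vertices, so the decomposition has width 2, which upper-bounds the treewidth. On the other hand G contains the 3-clique {0, 1, 3}. A clique must lie in a single bag of any decomposition, so no decomposition can have width below 2. The upper and lower bounds meet at 2, so that is the treewidth.

Treewidth 2.
One optimal decomposition is:
Bags: B1 = {0, 1, 3}  B2 = {1, 2, 3}  B3 = {0, 1, 4}
Tree: B1–B2, B1–B3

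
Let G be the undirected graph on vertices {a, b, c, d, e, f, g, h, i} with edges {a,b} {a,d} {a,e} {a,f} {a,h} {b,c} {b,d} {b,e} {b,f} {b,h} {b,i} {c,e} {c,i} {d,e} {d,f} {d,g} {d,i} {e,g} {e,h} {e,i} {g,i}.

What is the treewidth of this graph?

3

A width-3 tree decomposition is:
Bags: B1 = {a, b, d, e}  B2 = {b, d, e, i}  B3 = {a, b, e, h}  B4 = {b, c, e, i}  B5 = {a, b, d, f}  B6 = {d, e, g, i}
Tree: B1–B2, B1–B3, B2–B4, B1–B5, B2–B6
Each bag holds 4 vertices, so the decomposition has width 3, which upper-bounds the treewidth. Conversely, {d, e, g, i} is a clique of size 4, and the vertices of any clique must share a bag in every tree decomposition; so some bag has ≥ 4 vertices and tw(G) ≥ 3. Hence tw(G) = 3 exactly.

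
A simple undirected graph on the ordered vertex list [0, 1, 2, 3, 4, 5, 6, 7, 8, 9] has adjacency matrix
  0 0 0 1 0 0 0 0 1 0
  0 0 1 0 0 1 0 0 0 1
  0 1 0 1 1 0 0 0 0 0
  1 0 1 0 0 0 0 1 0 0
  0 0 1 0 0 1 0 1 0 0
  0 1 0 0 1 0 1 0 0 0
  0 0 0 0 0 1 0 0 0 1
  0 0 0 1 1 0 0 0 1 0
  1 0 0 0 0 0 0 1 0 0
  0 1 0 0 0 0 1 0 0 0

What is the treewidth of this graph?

A width-2 tree decomposition is:
Bags: B1 = {1, 6, 9}  B2 = {1, 5, 6}  B3 = {1, 2, 5}  B4 = {2, 4, 5}  B5 = {2, 3, 4}  B6 = {3, 4, 7}  B7 = {0, 3, 7}  B8 = {0, 7, 8}
Tree: B1–B2, B2–B3, B3–B4, B4–B5, B5–B6, B6–B7, B7–B8
Each bag holds 3 vertices, so the decomposition has width 2, which upper-bounds the treewidth. The edges 9–6–5–1–9 form a cycle, so G is not a tree and its treewidth is at least 2. Combining the bounds, tw(G) = 2.

2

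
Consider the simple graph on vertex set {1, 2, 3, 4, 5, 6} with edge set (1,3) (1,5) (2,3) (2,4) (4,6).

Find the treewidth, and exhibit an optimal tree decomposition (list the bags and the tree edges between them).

Treewidth 1.
One such decomposition:
Bags: B1 = {4, 6}  B2 = {2, 4}  B3 = {2, 3}  B4 = {1, 3}  B5 = {1, 5}
Tree: B1–B2, B2–B3, B3–B4, B4–B5

The largest bag has 2 vertices, giving width 1; this decomposition certifies tw(G) ≤ 1. G has an edge, so its treewidth is at least 1. Combining the bounds, tw(G) = 1.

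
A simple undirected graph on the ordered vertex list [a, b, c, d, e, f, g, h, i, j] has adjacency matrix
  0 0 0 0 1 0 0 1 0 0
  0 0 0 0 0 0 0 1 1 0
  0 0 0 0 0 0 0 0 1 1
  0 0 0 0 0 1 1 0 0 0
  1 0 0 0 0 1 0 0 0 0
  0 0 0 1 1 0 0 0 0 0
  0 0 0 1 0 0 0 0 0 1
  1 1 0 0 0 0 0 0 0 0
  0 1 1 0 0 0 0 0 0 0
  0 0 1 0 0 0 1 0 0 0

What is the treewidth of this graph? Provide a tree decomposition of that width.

Every bag has size at most 3, so the width is 3 − 1 = 2 and tw(G) ≤ 2. The edges h–b–i–c–j–g–d–f–e–a–h form a cycle, so G is not a tree and its treewidth is at least 2. Combining the bounds, tw(G) = 2.

Treewidth 2.
Bags: B1 = {b, h, i}  B2 = {c, h, i}  B3 = {c, h, j}  B4 = {g, h, j}  B5 = {d, g, h}  B6 = {d, f, h}  B7 = {e, f, h}  B8 = {a, e, h}
Tree: B1–B2, B2–B3, B3–B4, B4–B5, B5–B6, B6–B7, B7–B8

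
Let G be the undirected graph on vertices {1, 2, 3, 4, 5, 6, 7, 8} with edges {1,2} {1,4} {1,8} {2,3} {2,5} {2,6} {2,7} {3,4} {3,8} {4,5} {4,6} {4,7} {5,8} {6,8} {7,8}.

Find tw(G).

A width-3 tree decomposition is:
Bags: B1 = {2, 4, 6, 8}  B2 = {2, 4, 7, 8}  B3 = {1, 2, 4, 8}  B4 = {2, 4, 5, 8}  B5 = {2, 3, 4, 8}
Tree: B1–B2, B2–B3, B3–B4, B4–B5
The largest bag has 4 vertices, giving width 3; this decomposition certifies tw(G) ≤ 3. For the lower bound: the 4 vertex sets {6,8}, {2,7}, {4}, {1} are disjoint, each induces a connected subgraph, and every pair is joined by at least one edge of G. Contracting each set to a single vertex therefore yields K_{4} as a minor, and since treewidth is minor-monotone, tw(G) ≥ tw(K_{4}) = 3. Therefore the treewidth is 3.

3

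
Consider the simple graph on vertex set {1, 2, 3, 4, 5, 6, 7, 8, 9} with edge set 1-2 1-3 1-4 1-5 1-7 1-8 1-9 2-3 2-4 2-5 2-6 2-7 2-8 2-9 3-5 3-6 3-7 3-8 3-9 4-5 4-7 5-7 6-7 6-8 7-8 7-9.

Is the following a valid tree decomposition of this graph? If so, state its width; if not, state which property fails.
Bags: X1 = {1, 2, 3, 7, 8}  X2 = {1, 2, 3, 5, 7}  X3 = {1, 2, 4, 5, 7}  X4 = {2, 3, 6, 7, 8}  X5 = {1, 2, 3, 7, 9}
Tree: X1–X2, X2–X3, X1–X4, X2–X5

Yes; width 4.

Every vertex of G appears in some bag (union = {1, 2, 3, 4, 5, 6, 7, 8, 9}); every edge is covered by a bag; and for each vertex v the set of bags containing v is connected in the bag tree. The decomposition is therefore valid. The largest bag has 5 vertices, so the width is 4.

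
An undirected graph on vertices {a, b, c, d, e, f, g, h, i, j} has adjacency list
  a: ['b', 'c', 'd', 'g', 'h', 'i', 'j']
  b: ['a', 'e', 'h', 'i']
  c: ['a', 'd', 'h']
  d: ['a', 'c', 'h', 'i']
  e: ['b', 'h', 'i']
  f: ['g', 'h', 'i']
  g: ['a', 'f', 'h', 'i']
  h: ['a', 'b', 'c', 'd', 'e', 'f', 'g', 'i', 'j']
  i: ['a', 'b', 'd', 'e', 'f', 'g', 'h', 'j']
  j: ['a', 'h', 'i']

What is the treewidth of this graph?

3

A width-3 tree decomposition is:
Bags: B1 = {a, d, h, i}  B2 = {a, g, h, i}  B3 = {a, b, h, i}  B4 = {a, h, i, j}  B5 = {a, c, d, h}  B6 = {b, e, h, i}  B7 = {f, g, h, i}
Tree: B1–B2, B1–B3, B2–B4, B1–B5, B3–B6, B2–B7
Each bag holds 4 vertices, so the decomposition has width 3, which upper-bounds the treewidth. For the lower bound, the 4 vertices {a, c, d, h} are pairwise adjacent, and any tree decomposition puts a clique entirely inside one bag — forcing width ≥ 3. The upper and lower bounds meet at 3, so that is the treewidth.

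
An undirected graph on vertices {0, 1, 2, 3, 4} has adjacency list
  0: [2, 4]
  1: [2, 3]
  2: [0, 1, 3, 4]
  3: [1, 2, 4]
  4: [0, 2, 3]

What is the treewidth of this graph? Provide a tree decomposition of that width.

The largest bag has 3 vertices, giving width 2; this decomposition certifies tw(G) ≤ 2. Conversely, {0, 2, 4} is a clique of size 3, and the vertices of any clique must share a bag in every tree decomposition; so some bag has ≥ 3 vertices and tw(G) ≥ 2. Combining the bounds, tw(G) = 2.

Treewidth 2.
One such decomposition:
Bags: B1 = {2, 3, 4}  B2 = {0, 2, 4}  B3 = {1, 2, 3}
Tree: B1–B2, B1–B3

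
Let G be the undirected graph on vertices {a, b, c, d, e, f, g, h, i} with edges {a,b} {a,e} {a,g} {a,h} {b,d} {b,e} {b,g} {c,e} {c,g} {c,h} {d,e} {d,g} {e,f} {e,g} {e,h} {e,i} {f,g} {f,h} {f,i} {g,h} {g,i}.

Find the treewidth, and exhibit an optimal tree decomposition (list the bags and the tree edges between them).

Every bag has size at most 4, so the width is 4 − 1 = 3 and tw(G) ≤ 3. Conversely, {b, d, e, g} is a clique of size 4, and the vertices of any clique must share a bag in every tree decomposition; so some bag has ≥ 4 vertices and tw(G) ≥ 3. The upper and lower bounds meet at 3, so that is the treewidth.

Treewidth 3.
One optimal decomposition is:
Bags: B1 = {c, e, g, h}  B2 = {e, f, g, h}  B3 = {a, e, g, h}  B4 = {a, b, e, g}  B5 = {b, d, e, g}  B6 = {e, f, g, i}
Tree: B1–B2, B1–B3, B3–B4, B4–B5, B2–B6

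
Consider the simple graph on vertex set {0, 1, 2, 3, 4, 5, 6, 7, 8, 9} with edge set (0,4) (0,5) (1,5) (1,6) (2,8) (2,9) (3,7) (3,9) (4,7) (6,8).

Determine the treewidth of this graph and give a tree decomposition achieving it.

Every bag has size at most 3, so the width is 3 − 1 = 2 and tw(G) ≤ 2. For the lower bound, G contains the cycle 5–0–4–7–3–9–2–8–6–1–5, so G is not a forest; only forests have treewidth ≤ 1, hence tw(G) ≥ 2. Hence tw(G) = 2 exactly.

Treewidth 2.
One such decomposition:
Bags: B1 = {0, 4, 5}  B2 = {4, 5, 7}  B3 = {3, 5, 7}  B4 = {3, 5, 9}  B5 = {2, 5, 9}  B6 = {2, 5, 8}  B7 = {5, 6, 8}  B8 = {1, 5, 6}
Tree: B1–B2, B2–B3, B3–B4, B4–B5, B5–B6, B6–B7, B7–B8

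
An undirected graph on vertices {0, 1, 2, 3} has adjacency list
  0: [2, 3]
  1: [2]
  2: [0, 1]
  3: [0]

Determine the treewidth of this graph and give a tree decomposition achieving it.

Treewidth 1.
Bags: B1 = {0, 3}  B2 = {0, 2}  B3 = {1, 2}
Tree: B1–B2, B2–B3

Each bag holds 2 vertices, so the decomposition has width 1, which upper-bounds the treewidth. Any graph with an edge has treewidth ≥ 1, and G has the edge 0–3. Therefore the treewidth is 1.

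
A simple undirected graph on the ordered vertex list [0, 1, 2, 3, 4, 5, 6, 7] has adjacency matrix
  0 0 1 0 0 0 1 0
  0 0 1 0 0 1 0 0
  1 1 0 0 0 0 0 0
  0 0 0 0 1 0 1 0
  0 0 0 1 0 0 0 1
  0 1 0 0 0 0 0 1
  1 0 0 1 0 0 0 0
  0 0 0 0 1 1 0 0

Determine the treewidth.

2

A width-2 tree decomposition is:
Bags: B1 = {3, 4, 7}  B2 = {3, 5, 7}  B3 = {1, 3, 5}  B4 = {1, 2, 3}  B5 = {0, 2, 3}  B6 = {0, 3, 6}
Tree: B1–B2, B2–B3, B3–B4, B4–B5, B5–B6
The largest bag has 3 vertices, giving width 2; this decomposition certifies tw(G) ≤ 2. Since 3–4–7–5–1–2–0–6–3 is a cycle in G, G is not acyclic. Forests are exactly the graphs of treewidth ≤ 1, so tw(G) ≥ 2. The upper and lower bounds meet at 2, so that is the treewidth.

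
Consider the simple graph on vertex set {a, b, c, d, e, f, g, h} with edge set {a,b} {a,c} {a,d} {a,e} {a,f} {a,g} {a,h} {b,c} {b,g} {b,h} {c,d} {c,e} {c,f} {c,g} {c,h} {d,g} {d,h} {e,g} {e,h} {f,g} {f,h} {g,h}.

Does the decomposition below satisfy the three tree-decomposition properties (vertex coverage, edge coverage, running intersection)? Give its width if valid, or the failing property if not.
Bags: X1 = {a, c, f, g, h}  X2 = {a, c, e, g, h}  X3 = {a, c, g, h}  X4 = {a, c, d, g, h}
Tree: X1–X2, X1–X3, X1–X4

No — vertex b appears in no bag.

A tree decomposition must satisfy three properties: every vertex lies in some bag; for every edge, both endpoints lie together in some bag; and for every vertex, the bags containing it form a connected subtree. Here vertex b appears in no bag, so the decomposition is invalid.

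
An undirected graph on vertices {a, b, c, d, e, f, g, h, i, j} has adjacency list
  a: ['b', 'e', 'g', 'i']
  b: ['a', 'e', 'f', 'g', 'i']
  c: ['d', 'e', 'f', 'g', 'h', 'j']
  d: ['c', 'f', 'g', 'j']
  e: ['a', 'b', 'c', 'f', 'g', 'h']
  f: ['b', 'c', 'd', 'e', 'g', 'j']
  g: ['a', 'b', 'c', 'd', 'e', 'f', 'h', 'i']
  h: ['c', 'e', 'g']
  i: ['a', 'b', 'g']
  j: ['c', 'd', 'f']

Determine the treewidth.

A width-3 tree decomposition is:
Bags: B1 = {c, e, f, g}  B2 = {b, e, f, g}  B3 = {a, b, e, g}  B4 = {a, b, g, i}  B5 = {c, d, f, g}  B6 = {c, e, g, h}  B7 = {c, d, f, j}
Tree: B1–B2, B2–B3, B3–B4, B1–B5, B1–B6, B5–B7
Each bag holds 4 vertices, so the decomposition has width 3, which upper-bounds the treewidth. For the lower bound, the 4 vertices {c, d, f, g} are pairwise adjacent, and any tree decomposition puts a clique entirely inside one bag — forcing width ≥ 3. The upper and lower bounds meet at 3, so that is the treewidth.

3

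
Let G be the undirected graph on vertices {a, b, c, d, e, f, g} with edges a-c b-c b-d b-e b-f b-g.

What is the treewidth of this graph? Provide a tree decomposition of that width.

Each bag holds 2 vertices, so the decomposition has width 1, which upper-bounds the treewidth. G has an edge, so its treewidth is at least 1. Therefore the treewidth is 1.

Treewidth 1.
One such decomposition:
Bags: B1 = {b, f}  B2 = {b, c}  B3 = {a, c}  B4 = {b, d}  B5 = {b, e}  B6 = {b, g}
Tree: B1–B2, B2–B3, B2–B4, B2–B5, B4–B6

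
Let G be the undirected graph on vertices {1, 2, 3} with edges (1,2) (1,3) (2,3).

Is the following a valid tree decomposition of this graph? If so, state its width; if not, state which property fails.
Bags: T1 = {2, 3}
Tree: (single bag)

A tree decomposition must satisfy three properties: every vertex lies in some bag; for every edge, both endpoints lie together in some bag; and for every vertex, the bags containing it form a connected subtree. Here vertex 1 appears in no bag, so the decomposition is invalid.

No — vertex 1 appears in no bag.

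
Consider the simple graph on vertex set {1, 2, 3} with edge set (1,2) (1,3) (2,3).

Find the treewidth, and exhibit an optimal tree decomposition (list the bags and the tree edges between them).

A single bag containing all 3 vertices is trivially a valid decomposition of width 2. For the lower bound, the 3 vertices {1, 2, 3} are pairwise adjacent, and any tree decomposition puts a clique entirely inside one bag — forcing width ≥ 2. Combining the bounds, tw(G) = 2.

Treewidth 2.
Bags: B1 = {1, 2, 3}
Tree: (single bag)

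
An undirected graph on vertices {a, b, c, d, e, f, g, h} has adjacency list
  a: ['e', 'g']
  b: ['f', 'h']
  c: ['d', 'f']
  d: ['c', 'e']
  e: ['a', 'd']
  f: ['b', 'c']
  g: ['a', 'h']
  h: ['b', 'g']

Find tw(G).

2

A width-2 tree decomposition is:
Bags: B1 = {b, c, f}  B2 = {b, c, d}  B3 = {b, d, e}  B4 = {a, b, e}  B5 = {a, b, g}  B6 = {b, g, h}
Tree: B1–B2, B2–B3, B3–B4, B4–B5, B5–B6
Every bag has size at most 3, so the width is 3 − 1 = 2 and tw(G) ≤ 2. The edges b–f–c–d–e–a–g–h–b form a cycle, so G is not a tree and its treewidth is at least 2. The upper and lower bounds meet at 2, so that is the treewidth.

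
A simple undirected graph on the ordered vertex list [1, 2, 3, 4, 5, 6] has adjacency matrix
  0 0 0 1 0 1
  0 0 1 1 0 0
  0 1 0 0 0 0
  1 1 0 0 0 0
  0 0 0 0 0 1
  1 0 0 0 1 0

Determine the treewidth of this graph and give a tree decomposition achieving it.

The largest bag has 2 vertices, giving width 1; this decomposition certifies tw(G) ≤ 1. Since G has at least one edge (e.g. 4–1), it is not an edgeless graph, so tw(G) ≥ 1. Therefore the treewidth is 1.

Treewidth 1.
Bags: B1 = {1, 4}  B2 = {2, 4}  B3 = {2, 3}  B4 = {1, 6}  B5 = {5, 6}
Tree: B1–B2, B2–B3, B1–B4, B4–B5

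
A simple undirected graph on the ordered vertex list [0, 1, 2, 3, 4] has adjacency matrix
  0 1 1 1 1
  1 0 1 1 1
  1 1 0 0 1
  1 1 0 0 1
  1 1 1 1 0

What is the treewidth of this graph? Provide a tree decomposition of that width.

Treewidth 3.
One such decomposition:
Bags: B1 = {0, 1, 3, 4}  B2 = {0, 1, 2, 4}
Tree: B1–B2

Every bag has size at most 4, so the width is 4 − 1 = 3 and tw(G) ≤ 3. For the lower bound, the 4 vertices {0, 1, 2, 4} are pairwise adjacent, and any tree decomposition puts a clique entirely inside one bag — forcing width ≥ 3. Therefore the treewidth is 3.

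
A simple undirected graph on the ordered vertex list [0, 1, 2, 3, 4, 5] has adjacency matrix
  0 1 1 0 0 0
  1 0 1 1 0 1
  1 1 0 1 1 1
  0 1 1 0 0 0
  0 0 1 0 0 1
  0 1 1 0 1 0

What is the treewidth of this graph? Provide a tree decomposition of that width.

The largest bag has 3 vertices, giving width 2; this decomposition certifies tw(G) ≤ 2. On the other hand G contains the 3-clique {0, 1, 2}. A clique must lie in a single bag of any decomposition, so no decomposition can have width below 2. The upper and lower bounds meet at 2, so that is the treewidth.

Treewidth 2.
One optimal decomposition is:
Bags: B1 = {0, 1, 2}  B2 = {1, 2, 5}  B3 = {1, 2, 3}  B4 = {2, 4, 5}
Tree: B1–B2, B1–B3, B2–B4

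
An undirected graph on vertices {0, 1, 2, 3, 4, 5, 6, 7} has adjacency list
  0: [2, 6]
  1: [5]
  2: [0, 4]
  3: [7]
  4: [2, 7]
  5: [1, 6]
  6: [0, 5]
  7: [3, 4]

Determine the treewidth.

A width-1 tree decomposition is:
Bags: B1 = {3, 7}  B2 = {4, 7}  B3 = {2, 4}  B4 = {0, 2}  B5 = {0, 6}  B6 = {5, 6}  B7 = {1, 5}
Tree: B1–B2, B2–B3, B3–B4, B4–B5, B5–B6, B6–B7
Each bag holds 2 vertices, so the decomposition has width 1, which upper-bounds the treewidth. Any graph with an edge has treewidth ≥ 1, and G has the edge 3–7. Hence tw(G) = 1 exactly.

1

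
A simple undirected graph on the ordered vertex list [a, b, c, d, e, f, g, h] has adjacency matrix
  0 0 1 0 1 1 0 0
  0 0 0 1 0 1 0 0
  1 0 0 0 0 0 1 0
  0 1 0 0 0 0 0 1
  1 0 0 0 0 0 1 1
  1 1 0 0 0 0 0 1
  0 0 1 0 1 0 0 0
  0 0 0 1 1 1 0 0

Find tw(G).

A width-2 tree decomposition is:
Bags: B1 = {c, e, g}  B2 = {a, c, e}  B3 = {a, e, h}  B4 = {a, f, h}  B5 = {d, f, h}  B6 = {b, d, f}
Tree: B1–B2, B2–B3, B3–B4, B4–B5, B5–B6
The largest bag has 3 vertices, giving width 2; this decomposition certifies tw(G) ≤ 2. For the lower bound, G contains the cycle g–c–a–e–g, so G is not a forest; only forests have treewidth ≤ 1, hence tw(G) ≥ 2. The upper and lower bounds meet at 2, so that is the treewidth.

2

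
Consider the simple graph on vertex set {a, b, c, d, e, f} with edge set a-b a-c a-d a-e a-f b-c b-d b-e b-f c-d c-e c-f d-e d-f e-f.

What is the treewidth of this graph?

A width-5 tree decomposition is:
Bags: B1 = {a, b, c, d, e, f}
Tree: (single bag)
A single bag containing all 6 vertices is trivially a valid decomposition of width 5. Conversely, {a, b, c, d, e, f} is a clique of size 6, and the vertices of any clique must share a bag in every tree decomposition; so some bag has ≥ 6 vertices and tw(G) ≥ 5. Combining the bounds, tw(G) = 5.

5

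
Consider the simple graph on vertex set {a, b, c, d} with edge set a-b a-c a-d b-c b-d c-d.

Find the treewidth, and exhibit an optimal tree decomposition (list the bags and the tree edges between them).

A single bag containing all 4 vertices is trivially a valid decomposition of width 3. On the other hand G contains the 4-clique {a, b, c, d}. A clique must lie in a single bag of any decomposition, so no decomposition can have width below 3. Hence tw(G) = 3 exactly.

Treewidth 3.
One optimal decomposition is:
Bags: B1 = {a, b, c, d}
Tree: (single bag)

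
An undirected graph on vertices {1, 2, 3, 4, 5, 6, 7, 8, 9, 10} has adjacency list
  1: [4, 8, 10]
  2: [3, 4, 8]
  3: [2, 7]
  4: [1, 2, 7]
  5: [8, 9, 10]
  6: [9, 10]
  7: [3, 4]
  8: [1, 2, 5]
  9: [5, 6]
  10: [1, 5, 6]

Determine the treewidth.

2

A width-2 tree decomposition is:
Bags: B1 = {3, 4, 7}  B2 = {2, 3, 4}  B3 = {1, 2, 4}  B4 = {1, 2, 8}  B5 = {1, 8, 10}  B6 = {5, 8, 10}  B7 = {5, 6, 10}  B8 = {5, 6, 9}
Tree: B1–B2, B2–B3, B3–B4, B4–B5, B5–B6, B6–B7, B7–B8
Each bag holds 3 vertices, so the decomposition has width 2, which upper-bounds the treewidth. Since 7–3–2–4–7 is a cycle in G, G is not acyclic. Forests are exactly the graphs of treewidth ≤ 1, so tw(G) ≥ 2. Combining the bounds, tw(G) = 2.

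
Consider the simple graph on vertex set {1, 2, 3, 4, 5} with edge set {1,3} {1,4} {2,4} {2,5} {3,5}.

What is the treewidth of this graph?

2

A width-2 tree decomposition is:
Bags: B1 = {1, 3, 4}  B2 = {2, 3, 4}  B3 = {2, 3, 5}
Tree: B1–B2, B2–B3
The largest bag has 3 vertices, giving width 2; this decomposition certifies tw(G) ≤ 2. Since 3–1–4–2–5–3 is a cycle in G, G is not acyclic. Forests are exactly the graphs of treewidth ≤ 1, so tw(G) ≥ 2. Hence tw(G) = 2 exactly.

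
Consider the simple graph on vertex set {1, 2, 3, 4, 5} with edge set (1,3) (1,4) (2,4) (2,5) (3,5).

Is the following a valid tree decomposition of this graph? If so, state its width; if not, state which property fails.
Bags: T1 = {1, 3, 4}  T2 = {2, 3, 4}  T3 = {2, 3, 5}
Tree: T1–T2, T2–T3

Yes; width 2.

Every vertex of G appears in some bag (union = {1, 2, 3, 4, 5}); every edge is covered by a bag; and for each vertex v the set of bags containing v is connected in the bag tree. The decomposition is therefore valid. The largest bag has 3 vertices, so the width is 2.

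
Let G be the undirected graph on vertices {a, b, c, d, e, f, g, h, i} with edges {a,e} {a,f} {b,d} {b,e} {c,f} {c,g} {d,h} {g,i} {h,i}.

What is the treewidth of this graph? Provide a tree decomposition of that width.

Every bag has size at most 3, so the width is 3 − 1 = 2 and tw(G) ≤ 2. Since f–a–e–b–d–h–i–g–c–f is a cycle in G, G is not acyclic. Forests are exactly the graphs of treewidth ≤ 1, so tw(G) ≥ 2. Combining the bounds, tw(G) = 2.

Treewidth 2.
Bags: B1 = {a, e, f}  B2 = {b, e, f}  B3 = {b, d, f}  B4 = {d, f, h}  B5 = {f, h, i}  B6 = {f, g, i}  B7 = {c, f, g}
Tree: B1–B2, B2–B3, B3–B4, B4–B5, B5–B6, B6–B7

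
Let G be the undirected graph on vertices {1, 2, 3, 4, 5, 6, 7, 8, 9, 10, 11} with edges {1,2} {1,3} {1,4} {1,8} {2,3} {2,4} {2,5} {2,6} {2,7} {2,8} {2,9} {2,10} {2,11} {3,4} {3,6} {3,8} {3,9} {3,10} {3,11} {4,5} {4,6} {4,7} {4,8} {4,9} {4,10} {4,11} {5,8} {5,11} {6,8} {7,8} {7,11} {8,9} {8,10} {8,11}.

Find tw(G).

4

A width-4 tree decomposition is:
Bags: B1 = {2, 3, 4, 8, 11}  B2 = {2, 3, 4, 6, 8}  B3 = {1, 2, 3, 4, 8}  B4 = {2, 4, 7, 8, 11}  B5 = {2, 4, 5, 8, 11}  B6 = {2, 3, 4, 8, 10}  B7 = {2, 3, 4, 8, 9}
Tree: B1–B2, B2–B3, B1–B4, B1–B5, B2–B6, B2–B7
The largest bag has 5 vertices, giving width 4; this decomposition certifies tw(G) ≤ 4. On the other hand G contains the 5-clique {1, 2, 3, 4, 8}. A clique must lie in a single bag of any decomposition, so no decomposition can have width below 4. Combining the bounds, tw(G) = 4.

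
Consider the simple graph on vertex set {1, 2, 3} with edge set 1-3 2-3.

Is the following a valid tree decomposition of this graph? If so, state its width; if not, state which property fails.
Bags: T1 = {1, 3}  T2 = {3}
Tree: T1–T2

A tree decomposition must satisfy three properties: every vertex lies in some bag; for every edge, both endpoints lie together in some bag; and for every vertex, the bags containing it form a connected subtree. Here vertex 2 appears in no bag, so the decomposition is invalid.

No — vertex 2 appears in no bag.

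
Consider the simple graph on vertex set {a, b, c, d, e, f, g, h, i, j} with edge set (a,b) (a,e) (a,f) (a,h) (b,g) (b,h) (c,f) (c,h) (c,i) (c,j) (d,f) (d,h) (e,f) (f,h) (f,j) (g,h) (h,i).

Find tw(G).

2

A width-2 tree decomposition is:
Bags: B1 = {a, b, h}  B2 = {b, g, h}  B3 = {a, f, h}  B4 = {c, f, h}  B5 = {a, e, f}  B6 = {c, f, j}  B7 = {d, f, h}  B8 = {c, h, i}
Tree: B1–B2, B1–B3, B3–B4, B3–B5, B4–B6, B3–B7, B4–B8
Every bag has size at most 3, so the width is 3 − 1 = 2 and tw(G) ≤ 2. On the other hand G contains the 3-clique {c, f, j}. A clique must lie in a single bag of any decomposition, so no decomposition can have width below 2. Combining the bounds, tw(G) = 2.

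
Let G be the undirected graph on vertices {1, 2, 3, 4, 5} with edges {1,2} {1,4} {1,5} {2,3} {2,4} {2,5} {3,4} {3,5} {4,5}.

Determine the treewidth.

3

A width-3 tree decomposition is:
Bags: B1 = {2, 3, 4, 5}  B2 = {1, 2, 4, 5}
Tree: B1–B2
Every bag has size at most 4, so the width is 4 − 1 = 3 and tw(G) ≤ 3. On the other hand G contains the 4-clique {1, 2, 4, 5}. A clique must lie in a single bag of any decomposition, so no decomposition can have width below 3. Therefore the treewidth is 3.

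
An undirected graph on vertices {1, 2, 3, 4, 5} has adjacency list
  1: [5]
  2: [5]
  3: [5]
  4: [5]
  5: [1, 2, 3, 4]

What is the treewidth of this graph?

1

A width-1 tree decomposition is:
Bags: B1 = {1, 5}  B2 = {2, 5}  B3 = {4, 5}  B4 = {3, 5}
Tree: B1–B2, B1–B3, B2–B4
The largest bag has 2 vertices, giving width 1; this decomposition certifies tw(G) ≤ 1. Since G has at least one edge (e.g. 5–1), it is not an edgeless graph, so tw(G) ≥ 1. Therefore the treewidth is 1.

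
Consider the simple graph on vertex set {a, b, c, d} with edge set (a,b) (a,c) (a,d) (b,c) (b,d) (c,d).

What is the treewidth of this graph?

A width-3 tree decomposition is:
Bags: B1 = {a, b, c, d}
Tree: (single bag)
With just one bag of size 4, the width is 4 − 1 = 3, so tw(G) ≤ 3. For the lower bound, the 4 vertices {a, b, c, d} are pairwise adjacent, and any tree decomposition puts a clique entirely inside one bag — forcing width ≥ 3. Hence tw(G) = 3 exactly.

3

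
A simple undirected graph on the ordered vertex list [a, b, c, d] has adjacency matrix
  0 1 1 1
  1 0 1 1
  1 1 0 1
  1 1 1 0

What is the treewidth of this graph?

3

A width-3 tree decomposition is:
Bags: B1 = {a, b, c, d}
Tree: (single bag)
With just one bag of size 4, the width is 4 − 1 = 3, so tw(G) ≤ 3. On the other hand G contains the 4-clique {a, b, c, d}. A clique must lie in a single bag of any decomposition, so no decomposition can have width below 3. Hence tw(G) = 3 exactly.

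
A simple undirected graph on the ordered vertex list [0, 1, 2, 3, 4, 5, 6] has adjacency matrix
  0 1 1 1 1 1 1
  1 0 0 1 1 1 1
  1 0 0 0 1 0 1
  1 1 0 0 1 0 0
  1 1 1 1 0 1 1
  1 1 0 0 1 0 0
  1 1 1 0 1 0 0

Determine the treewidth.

A width-3 tree decomposition is:
Bags: B1 = {0, 1, 4, 6}  B2 = {0, 1, 4, 5}  B3 = {0, 2, 4, 6}  B4 = {0, 1, 3, 4}
Tree: B1–B2, B1–B3, B2–B4
Every bag has size at most 4, so the width is 4 − 1 = 3 and tw(G) ≤ 3. On the other hand G contains the 4-clique {0, 1, 3, 4}. A clique must lie in a single bag of any decomposition, so no decomposition can have width below 3. Hence tw(G) = 3 exactly.

3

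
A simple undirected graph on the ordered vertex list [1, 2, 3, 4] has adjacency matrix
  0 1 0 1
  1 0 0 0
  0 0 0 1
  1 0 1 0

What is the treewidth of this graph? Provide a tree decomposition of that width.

Each bag holds 2 vertices, so the decomposition has width 1, which upper-bounds the treewidth. Since G has at least one edge (e.g. 4–3), it is not an edgeless graph, so tw(G) ≥ 1. Combining the bounds, tw(G) = 1.

Treewidth 1.
One such decomposition:
Bags: B1 = {3, 4}  B2 = {1, 4}  B3 = {1, 2}
Tree: B1–B2, B2–B3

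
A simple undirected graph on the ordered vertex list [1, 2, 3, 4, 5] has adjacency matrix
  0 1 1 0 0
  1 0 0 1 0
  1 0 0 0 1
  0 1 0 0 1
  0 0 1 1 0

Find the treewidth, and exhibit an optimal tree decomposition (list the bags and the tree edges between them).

Treewidth 2.
One such decomposition:
Bags: B1 = {1, 2, 4}  B2 = {1, 3, 4}  B3 = {3, 4, 5}
Tree: B1–B2, B2–B3

Every bag has size at most 3, so the width is 3 − 1 = 2 and tw(G) ≤ 2. For the lower bound, G contains the cycle 4–2–1–3–5–4, so G is not a forest; only forests have treewidth ≤ 1, hence tw(G) ≥ 2. The upper and lower bounds meet at 2, so that is the treewidth.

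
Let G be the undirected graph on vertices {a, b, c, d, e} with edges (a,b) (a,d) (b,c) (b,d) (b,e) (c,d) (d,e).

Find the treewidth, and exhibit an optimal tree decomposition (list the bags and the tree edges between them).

Treewidth 2.
One optimal decomposition is:
Bags: B1 = {b, c, d}  B2 = {a, b, d}  B3 = {b, d, e}
Tree: B1–B2, B2–B3

Every bag has size at most 3, so the width is 3 − 1 = 2 and tw(G) ≤ 2. Conversely, {b, d, e} is a clique of size 3, and the vertices of any clique must share a bag in every tree decomposition; so some bag has ≥ 3 vertices and tw(G) ≥ 2. The upper and lower bounds meet at 2, so that is the treewidth.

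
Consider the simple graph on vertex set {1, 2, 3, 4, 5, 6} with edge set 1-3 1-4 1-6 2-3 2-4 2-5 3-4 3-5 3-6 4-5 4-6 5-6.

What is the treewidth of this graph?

A width-3 tree decomposition is:
Bags: B1 = {2, 3, 4, 5}  B2 = {3, 4, 5, 6}  B3 = {1, 3, 4, 6}
Tree: B1–B2, B2–B3
Each bag holds 4 vertices, so the decomposition has width 3, which upper-bounds the treewidth. For the lower bound, the 4 vertices {1, 3, 4, 6} are pairwise adjacent, and any tree decomposition puts a clique entirely inside one bag — forcing width ≥ 3. Hence tw(G) = 3 exactly.

3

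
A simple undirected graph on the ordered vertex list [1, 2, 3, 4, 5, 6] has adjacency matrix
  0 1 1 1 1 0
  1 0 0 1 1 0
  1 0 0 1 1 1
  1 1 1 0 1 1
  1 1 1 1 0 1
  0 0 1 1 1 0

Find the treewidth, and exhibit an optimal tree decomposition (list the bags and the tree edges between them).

Treewidth 3.
One such decomposition:
Bags: B1 = {1, 2, 4, 5}  B2 = {1, 3, 4, 5}  B3 = {3, 4, 5, 6}
Tree: B1–B2, B2–B3

Each bag holds 4 vertices, so the decomposition has width 3, which upper-bounds the treewidth. For the lower bound, the 4 vertices {1, 2, 4, 5} are pairwise adjacent, and any tree decomposition puts a clique entirely inside one bag — forcing width ≥ 3. Hence tw(G) = 3 exactly.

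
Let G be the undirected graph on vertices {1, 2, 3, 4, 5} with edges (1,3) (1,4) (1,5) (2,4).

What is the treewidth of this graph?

A width-1 tree decomposition is:
Bags: B1 = {2, 4}  B2 = {1, 4}  B3 = {1, 3}  B4 = {1, 5}
Tree: B1–B2, B2–B3, B3–B4
The largest bag has 2 vertices, giving width 1; this decomposition certifies tw(G) ≤ 1. Any graph with an edge has treewidth ≥ 1, and G has the edge 2–4. Combining the bounds, tw(G) = 1.

1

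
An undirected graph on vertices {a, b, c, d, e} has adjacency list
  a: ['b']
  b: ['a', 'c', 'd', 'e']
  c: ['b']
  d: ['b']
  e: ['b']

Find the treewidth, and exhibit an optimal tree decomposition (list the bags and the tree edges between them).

Every bag has size at most 2, so the width is 2 − 1 = 1 and tw(G) ≤ 1. G has an edge, so its treewidth is at least 1. Combining the bounds, tw(G) = 1.

Treewidth 1.
Bags: B1 = {a, b}  B2 = {b, c}  B3 = {b, d}  B4 = {b, e}
Tree: B1–B2, B2–B3, B3–B4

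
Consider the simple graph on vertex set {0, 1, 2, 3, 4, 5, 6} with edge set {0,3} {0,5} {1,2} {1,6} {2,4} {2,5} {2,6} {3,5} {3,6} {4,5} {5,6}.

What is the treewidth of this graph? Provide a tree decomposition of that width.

Each bag holds 3 vertices, so the decomposition has width 2, which upper-bounds the treewidth. For the lower bound, the 3 vertices {1, 2, 6} are pairwise adjacent, and any tree decomposition puts a clique entirely inside one bag — forcing width ≥ 2. Combining the bounds, tw(G) = 2.

Treewidth 2.
One optimal decomposition is:
Bags: B1 = {3, 5, 6}  B2 = {2, 5, 6}  B3 = {0, 3, 5}  B4 = {2, 4, 5}  B5 = {1, 2, 6}
Tree: B1–B2, B1–B3, B2–B4, B2–B5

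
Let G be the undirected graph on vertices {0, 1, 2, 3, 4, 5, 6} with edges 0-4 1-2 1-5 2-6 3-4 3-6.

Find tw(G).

1

A width-1 tree decomposition is:
Bags: B1 = {1, 5}  B2 = {1, 2}  B3 = {2, 6}  B4 = {3, 6}  B5 = {3, 4}  B6 = {0, 4}
Tree: B1–B2, B2–B3, B3–B4, B4–B5, B5–B6
The largest bag has 2 vertices, giving width 1; this decomposition certifies tw(G) ≤ 1. Any graph with an edge has treewidth ≥ 1, and G has the edge 5–1. Hence tw(G) = 1 exactly.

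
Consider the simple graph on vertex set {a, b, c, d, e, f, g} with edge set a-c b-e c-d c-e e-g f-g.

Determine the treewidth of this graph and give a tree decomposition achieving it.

Every bag has size at most 2, so the width is 2 − 1 = 1 and tw(G) ≤ 1. G has an edge, so its treewidth is at least 1. Combining the bounds, tw(G) = 1.

Treewidth 1.
One optimal decomposition is:
Bags: B1 = {a, c}  B2 = {c, e}  B3 = {b, e}  B4 = {e, g}  B5 = {f, g}  B6 = {c, d}
Tree: B1–B2, B2–B3, B3–B4, B4–B5, B1–B6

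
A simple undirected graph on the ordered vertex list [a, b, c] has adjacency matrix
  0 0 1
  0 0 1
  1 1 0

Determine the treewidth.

A width-1 tree decomposition is:
Bags: B1 = {b, c}  B2 = {a, c}
Tree: B1–B2
Every bag has size at most 2, so the width is 2 − 1 = 1 and tw(G) ≤ 1. Since G has at least one edge (e.g. c–b), it is not an edgeless graph, so tw(G) ≥ 1. Hence tw(G) = 1 exactly.

1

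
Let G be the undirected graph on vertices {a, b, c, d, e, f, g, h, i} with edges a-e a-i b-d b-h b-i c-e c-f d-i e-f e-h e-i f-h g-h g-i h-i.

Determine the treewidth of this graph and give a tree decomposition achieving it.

The largest bag has 3 vertices, giving width 2; this decomposition certifies tw(G) ≤ 2. Conversely, {c, e, f} is a clique of size 3, and the vertices of any clique must share a bag in every tree decomposition; so some bag has ≥ 3 vertices and tw(G) ≥ 2. Therefore the treewidth is 2.

Treewidth 2.
One optimal decomposition is:
Bags: B1 = {e, h, i}  B2 = {b, h, i}  B3 = {e, f, h}  B4 = {g, h, i}  B5 = {b, d, i}  B6 = {a, e, i}  B7 = {c, e, f}
Tree: B1–B2, B1–B3, B2–B4, B2–B5, B1–B6, B3–B7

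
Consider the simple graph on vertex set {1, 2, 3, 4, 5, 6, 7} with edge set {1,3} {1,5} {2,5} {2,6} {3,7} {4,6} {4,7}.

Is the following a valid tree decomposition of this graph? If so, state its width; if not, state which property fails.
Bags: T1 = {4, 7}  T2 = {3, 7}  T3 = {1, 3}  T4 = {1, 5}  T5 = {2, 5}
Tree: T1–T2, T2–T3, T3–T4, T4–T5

A tree decomposition must satisfy three properties: every vertex lies in some bag; for every edge, both endpoints lie together in some bag; and for every vertex, the bags containing it form a connected subtree. Here vertex 6 appears in no bag, so the decomposition is invalid.

No — vertex 6 appears in no bag.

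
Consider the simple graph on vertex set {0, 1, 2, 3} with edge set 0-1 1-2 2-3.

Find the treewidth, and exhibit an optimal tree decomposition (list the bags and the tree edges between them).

Treewidth 1.
One optimal decomposition is:
Bags: B1 = {2, 3}  B2 = {1, 2}  B3 = {0, 1}
Tree: B1–B2, B2–B3

Each bag holds 2 vertices, so the decomposition has width 1, which upper-bounds the treewidth. G has an edge, so its treewidth is at least 1. Therefore the treewidth is 1.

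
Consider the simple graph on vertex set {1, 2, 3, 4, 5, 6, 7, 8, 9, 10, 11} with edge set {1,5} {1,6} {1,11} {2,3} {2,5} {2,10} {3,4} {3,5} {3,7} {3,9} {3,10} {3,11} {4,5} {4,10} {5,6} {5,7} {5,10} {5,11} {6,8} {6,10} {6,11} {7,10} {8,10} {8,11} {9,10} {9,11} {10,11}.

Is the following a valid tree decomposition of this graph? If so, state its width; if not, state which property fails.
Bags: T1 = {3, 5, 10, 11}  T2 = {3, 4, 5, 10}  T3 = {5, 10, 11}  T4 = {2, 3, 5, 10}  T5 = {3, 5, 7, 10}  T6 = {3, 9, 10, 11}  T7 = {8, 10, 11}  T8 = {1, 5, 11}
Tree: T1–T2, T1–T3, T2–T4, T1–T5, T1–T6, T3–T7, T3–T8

No — vertex 6 appears in no bag.

A tree decomposition must satisfy three properties: every vertex lies in some bag; for every edge, both endpoints lie together in some bag; and for every vertex, the bags containing it form a connected subtree. Here vertex 6 appears in no bag, so the decomposition is invalid.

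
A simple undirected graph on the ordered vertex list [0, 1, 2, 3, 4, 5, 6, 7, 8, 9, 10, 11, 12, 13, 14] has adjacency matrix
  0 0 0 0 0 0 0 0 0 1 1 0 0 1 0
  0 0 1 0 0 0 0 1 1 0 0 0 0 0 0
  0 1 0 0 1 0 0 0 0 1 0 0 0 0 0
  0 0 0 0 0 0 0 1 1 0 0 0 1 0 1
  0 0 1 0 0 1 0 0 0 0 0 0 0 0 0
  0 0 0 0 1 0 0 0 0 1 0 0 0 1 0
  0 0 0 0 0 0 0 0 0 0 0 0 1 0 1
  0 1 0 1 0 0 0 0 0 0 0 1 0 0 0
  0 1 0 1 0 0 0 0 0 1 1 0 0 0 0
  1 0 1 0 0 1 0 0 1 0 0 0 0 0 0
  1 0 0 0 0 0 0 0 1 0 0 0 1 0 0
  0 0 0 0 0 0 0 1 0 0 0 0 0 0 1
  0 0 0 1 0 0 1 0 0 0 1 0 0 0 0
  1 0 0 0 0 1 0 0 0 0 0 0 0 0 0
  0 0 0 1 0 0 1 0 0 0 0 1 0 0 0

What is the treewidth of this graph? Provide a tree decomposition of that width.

Treewidth 3.
Bags: B1 = {2, 4, 5, 13}  B2 = {2, 5, 9, 13}  B3 = {0, 2, 9, 13}  B4 = {0, 1, 2, 9}  B5 = {0, 1, 8, 9}  B6 = {0, 1, 8, 10}  B7 = {1, 7, 8, 10}  B8 = {3, 7, 8, 10}  B9 = {3, 7, 10, 12}  B10 = {3, 7, 11, 12}  B11 = {3, 11, 12, 14}  B12 = {6, 11, 12, 14}
Tree: B1–B2, B2–B3, B3–B4, B4–B5, B5–B6, B6–B7, B7–B8, B8–B9, B9–B10, B10–B11, B11–B12

The largest bag has 4 vertices, giving width 3; this decomposition certifies tw(G) ≤ 3. For the lower bound: the 4 vertex sets {4,5,13}, {2}, {9}, {0,1,8,10} are disjoint, each induces a connected subgraph, and every pair is joined by at least one edge of G. Contracting each set to a single vertex therefore yields K_{4} as a minor, and since treewidth is minor-monotone, tw(G) ≥ tw(K_{4}) = 3. Hence tw(G) = 3 exactly.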